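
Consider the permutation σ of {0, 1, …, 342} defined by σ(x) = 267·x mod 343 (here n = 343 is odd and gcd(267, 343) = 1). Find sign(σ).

Trace 246: π^k(246) = [246, 169, 190, 309, 183, 155, 225] for k=0..6.
Cycle lengths of π_267 on ℤ/343ℤ: [49, 49, 49, 49, 49, 49, 7, 7, 7, 7, 7, 7, 1, 1, 1, 1, 1, 1, 1]; 19 cycles in total.
343 − 19 = 324 transpositions; sign(π) = (−1)^324 = +1.

+1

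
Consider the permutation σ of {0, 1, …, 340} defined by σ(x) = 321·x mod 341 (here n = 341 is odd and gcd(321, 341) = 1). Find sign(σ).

Orbit of 139 under x↦321x: [139, 289, 17, 1, 321, 59, 184]… (length divides ord_341(321)).
The orbit structure of x ↦ 321x mod 341: 13 orbits of sizes [30, 30, 30, 30, 30, 30, 30, 30, 30, 30, 30, 10, 1].
With 13 cycles on 341 points, sign = (−1)^{341−13} = +1.
(321|341)_J = +1 (Zolotarev's lemma cross-check).

+1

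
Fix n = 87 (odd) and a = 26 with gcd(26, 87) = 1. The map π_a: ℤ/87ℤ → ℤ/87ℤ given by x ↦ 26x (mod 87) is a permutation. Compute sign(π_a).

Orbit of 47 under x↦26x: [47, 4, 17, 7, 8, 34, 14]… (length divides ord_87(26)).
The orbit structure of x ↦ 26x mod 87: 5 orbits of sizes [28, 28, 28, 2, 1].
Σ(ℓ_i−1) = 87−5 = 82; sign = (−1)^82 = +1.
Zolotarev: (26|87) = +1, matching the cycle-count sign.

+1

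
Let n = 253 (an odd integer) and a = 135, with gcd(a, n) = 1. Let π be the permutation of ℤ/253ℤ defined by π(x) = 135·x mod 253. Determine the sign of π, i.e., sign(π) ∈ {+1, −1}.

-1

Orbit of 125 under x↦135x: [125, 177, 113, 75, 5, 169, 45]… (length divides ord_253(135)).
π_135 has 6 disjoint cycles with lengths [110, 110, 22, 5, 5, 1] on {0,…,252}.
sign(π) = (−1)^{n − #cycles} = (−1)^{253−6} = (−1)^247 = -1.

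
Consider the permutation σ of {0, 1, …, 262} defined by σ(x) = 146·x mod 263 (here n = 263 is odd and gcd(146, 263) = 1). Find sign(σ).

-1

Orbit of 107 under x↦146x: [107, 105, 76, 50, 199, 124, 220]… (length divides ord_263(146)).
The orbit structure of x ↦ 146x mod 263: 2 orbits of sizes [262, 1].
263 − 2 = 261 transpositions; sign(π) = (−1)^261 = -1.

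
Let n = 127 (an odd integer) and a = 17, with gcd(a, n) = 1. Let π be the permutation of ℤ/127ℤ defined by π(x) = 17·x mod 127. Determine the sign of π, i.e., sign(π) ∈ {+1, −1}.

+1

Start at x=9: 9 → 26 → 61 → 21 → 103 → 100 → 49 → … (one orbit).
Cycle type of π: 63×2 + 1; total 3 cycles.
3 cycles on 127: each ℓ→(−1)^(ℓ−1), product (−1)^124 = +1.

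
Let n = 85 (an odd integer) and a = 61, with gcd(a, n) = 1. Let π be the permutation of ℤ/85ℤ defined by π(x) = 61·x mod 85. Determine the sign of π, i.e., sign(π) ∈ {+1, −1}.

Orbit of 16 under x↦61x: [16, 41, 36, 71, 81, 11, 76]… (length divides ord_85(61)).
π_61 has 10 disjoint cycles with lengths [16, 16, 16, 16, 16, 1, 1, 1, 1, 1] on {0,…,84}.
n − c = 85 − 10 = 75; sign = (−1)^75 = -1.

-1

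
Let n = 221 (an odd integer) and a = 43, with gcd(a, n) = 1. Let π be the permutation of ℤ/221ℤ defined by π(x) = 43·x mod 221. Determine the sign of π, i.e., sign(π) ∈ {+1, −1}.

+1

Trace 49: π^k(49) = [49, 118, 212, 55, 155, 35, 179] for k=0..6.
Cycle lengths of π_43 on ℤ/221ℤ: [24, 24, 24, 24, 24, 24, 24, 24, 8, 8, 6, 6, 1]; 13 cycles in total.
sign(π) = (−1)^{n − #cycles} = (−1)^{221−13} = (−1)^208 = +1.
(43|221)_J = +1 (Zolotarev's lemma cross-check).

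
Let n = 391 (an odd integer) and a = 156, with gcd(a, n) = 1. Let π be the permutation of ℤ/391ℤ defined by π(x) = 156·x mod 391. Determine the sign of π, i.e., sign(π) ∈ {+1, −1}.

Trace 173: π^k(173) = [173, 9, 231, 64, 209, 151, 96] for k=0..6.
π_156 has 6 disjoint cycles with lengths [176, 176, 16, 11, 11, 1] on {0,…,390}.
n − c = 391 − 6 = 385; sign = (−1)^385 = -1.
(156|391)_J = -1 (Zolotarev's lemma cross-check).

-1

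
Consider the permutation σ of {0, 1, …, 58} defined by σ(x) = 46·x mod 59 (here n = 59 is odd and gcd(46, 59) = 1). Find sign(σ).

Orbit of 35 under x↦46x: [35, 17, 15, 41, 57, 26, 16]… (length divides ord_59(46)).
The orbit structure of x ↦ 46x mod 59: 3 orbits of sizes [29, 29, 1].
3 cycles on 59: each ℓ→(−1)^(ℓ−1), product (−1)^56 = +1.

+1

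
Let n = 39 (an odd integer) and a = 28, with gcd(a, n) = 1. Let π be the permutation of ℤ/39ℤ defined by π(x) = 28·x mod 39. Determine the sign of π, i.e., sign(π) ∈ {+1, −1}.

-1

Orbit of 10 under x↦28x: [10, 7, 1, 28, 4, 34, 16]… (length divides ord_39(28)).
Cycle type of π: 12×3 + 1×3; total 6 cycles.
With 6 cycles on 39 points, sign = (−1)^{39−6} = -1.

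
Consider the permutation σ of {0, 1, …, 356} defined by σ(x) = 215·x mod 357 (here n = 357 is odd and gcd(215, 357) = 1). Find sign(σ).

-1

Start at x=167: 167 → 205 → 164 → 274 → 5 → 4 → 146 → … (one orbit).
π_215 has 14 disjoint cycles with lengths [48, 48, 48, 48, 48, 48, 16, 16, 16, 6, 6, 6, 2, 1] on {0,…,356}.
sign(π) = (−1)^{n − #cycles} = (−1)^{357−14} = (−1)^343 = -1.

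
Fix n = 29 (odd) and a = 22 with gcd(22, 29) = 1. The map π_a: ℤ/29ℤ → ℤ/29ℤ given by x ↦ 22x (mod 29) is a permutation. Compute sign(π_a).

+1

Start at x=6: 6 → 16 → 4 → 1 → 22 → 20 → 5 → … (one orbit).
Cycle lengths of π_22 on ℤ/29ℤ: [14, 14, 1]; 3 cycles in total.
With 3 cycles on 29 points, sign = (−1)^{29−3} = +1.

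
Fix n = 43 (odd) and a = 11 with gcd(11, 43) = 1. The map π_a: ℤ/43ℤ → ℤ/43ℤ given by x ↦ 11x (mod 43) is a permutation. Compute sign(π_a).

Orbit of 11 under x↦11x: [11, 35, 41, 21, 16, 4, 1]… (length divides ord_43(11)).
7 cycles of lengths [7, 7, 7, 7, 7, 7, 1].
n − c = 43 − 7 = 36; sign = (−1)^36 = +1.
Zolotarev: (11|43) = +1, matching the cycle-count sign.

+1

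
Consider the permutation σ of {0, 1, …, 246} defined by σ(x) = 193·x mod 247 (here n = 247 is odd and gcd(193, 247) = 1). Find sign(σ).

+1

Start at x=220: 220 → 223 → 61 → 164 → 36 → 32 → 1 → … (one orbit).
Cycle lengths of π_193 on ℤ/247ℤ: [36, 36, 36, 36, 36, 36, 18, 12, 1]; 9 cycles in total.
9 cycles on 247: each ℓ→(−1)^(ℓ−1), product (−1)^238 = +1.
Via Zolotarev, sign(π_{193}) = (193|247) = +1.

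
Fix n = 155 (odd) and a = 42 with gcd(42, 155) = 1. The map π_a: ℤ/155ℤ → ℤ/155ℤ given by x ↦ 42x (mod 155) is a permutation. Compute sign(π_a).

Orbit of 23 under x↦42x: [23, 36, 117, 109, 83, 76, 92]… (length divides ord_155(42)).
π_42 has 5 disjoint cycles with lengths [60, 60, 30, 4, 1] on {0,…,154}.
n − c = 155 − 5 = 150; sign = (−1)^150 = +1.
The Jacobi symbol (42|155) = +1 (Zolotarev) agrees.

+1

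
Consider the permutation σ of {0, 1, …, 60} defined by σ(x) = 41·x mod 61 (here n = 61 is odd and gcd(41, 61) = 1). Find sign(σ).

Orbit of 52 under x↦41x: [52, 58, 60, 20, 27, 9, 3]… (length divides ord_61(41)).
Cycle lengths of π_41 on ℤ/61ℤ: [10, 10, 10, 10, 10, 10, 1]; 7 cycles in total.
61 − 7 = 54 transpositions; sign(π) = (−1)^54 = +1.

+1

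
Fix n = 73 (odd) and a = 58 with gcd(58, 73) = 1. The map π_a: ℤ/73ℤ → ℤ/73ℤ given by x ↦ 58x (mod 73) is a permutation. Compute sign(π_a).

-1

Orbit of 12 under x↦58x: [12, 39, 72, 15, 67, 17, 37]… (length divides ord_73(58)).
The orbit structure of x ↦ 58x mod 73: 2 orbits of sizes [72, 1].
73 − 2 = 71 transpositions; sign(π) = (−1)^71 = -1.
Check: (58/73) = -1 by Zolotarev.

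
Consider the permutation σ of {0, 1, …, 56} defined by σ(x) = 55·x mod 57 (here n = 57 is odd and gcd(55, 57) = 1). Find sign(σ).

+1

Orbit of 43 under x↦55x: [43, 28, 1, 55, 4, 49, 16]… (length divides ord_57(55)).
Decompose π into cycles: lengths [9, 9, 9, 9, 9, 9, 1, 1, 1] (9 cycles, including the fixed point 0).
n − c = 57 − 9 = 48; sign = (−1)^48 = +1.
(55|57)_J = +1 (Zolotarev's lemma cross-check).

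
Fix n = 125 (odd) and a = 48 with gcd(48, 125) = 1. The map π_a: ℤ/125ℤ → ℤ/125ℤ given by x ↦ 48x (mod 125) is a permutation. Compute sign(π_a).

Trace 58: π^k(58) = [58, 34, 7, 86, 3, 19, 37] for k=0..6.
Decompose π into cycles: lengths [100, 20, 4, 1] (4 cycles, including the fixed point 0).
125 − 4 = 121 transpositions; sign(π) = (−1)^121 = -1.

-1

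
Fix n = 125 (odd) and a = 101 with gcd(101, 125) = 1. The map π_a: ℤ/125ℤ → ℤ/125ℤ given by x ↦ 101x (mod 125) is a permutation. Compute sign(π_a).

+1

Trace 76: π^k(76) = [76, 51, 26, 1, 101] for k=0..4.
The orbit structure of x ↦ 101x mod 125: 45 orbits of sizes [5, 5, 5, 5, 5, 5, 5, 5, 5, 5, 5, 5, 5, 5, 5, 5, 5, 5, 5, 5, 1, 1, 1, 1, 1, 1, 1, 1, 1, 1, 1, 1, 1, 1, 1, 1, 1, 1, 1, 1, 1, 1, 1, 1, 1].
Σ(ℓ_i−1) = 125−45 = 80; sign = (−1)^80 = +1.
Via Zolotarev, sign(π_{101}) = (101|125) = +1.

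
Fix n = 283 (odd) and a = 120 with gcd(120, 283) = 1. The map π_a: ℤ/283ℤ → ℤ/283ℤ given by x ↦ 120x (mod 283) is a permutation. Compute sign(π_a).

Orbit of 212 under x↦120x: [212, 253, 79, 141, 223, 158, 282]… (length divides ord_283(120)).
Cycle type of π: 94×3 + 1; total 4 cycles.
4 cycles on 283: each ℓ→(−1)^(ℓ−1), product (−1)^279 = -1.
The Jacobi symbol (120|283) = -1 (Zolotarev) agrees.

-1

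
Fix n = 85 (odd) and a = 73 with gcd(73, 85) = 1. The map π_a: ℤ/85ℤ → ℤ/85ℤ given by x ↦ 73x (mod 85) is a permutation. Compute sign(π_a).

Trace 81: π^k(81) = [81, 48, 19, 27, 16, 63, 9] for k=0..6.
The orbit structure of x ↦ 73x mod 85: 7 orbits of sizes [16, 16, 16, 16, 16, 4, 1].
With 7 cycles on 85 points, sign = (−1)^{85−7} = +1.

+1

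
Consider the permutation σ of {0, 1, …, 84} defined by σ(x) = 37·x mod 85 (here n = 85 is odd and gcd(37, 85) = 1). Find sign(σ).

Orbit of 78 under x↦37x: [78, 81, 22, 49, 28, 16, 82]… (length divides ord_85(37)).
Cycle type of π: 16×5 + 4 + 1; total 7 cycles.
n − c = 85 − 7 = 78; sign = (−1)^78 = +1.
Via Zolotarev, sign(π_{37}) = (37|85) = +1.

+1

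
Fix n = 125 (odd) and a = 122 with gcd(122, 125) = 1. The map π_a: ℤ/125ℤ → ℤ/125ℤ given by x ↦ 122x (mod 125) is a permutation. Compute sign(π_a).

-1

Orbit of 97 under x↦122x: [97, 84, 123, 6, 107, 54, 88]… (length divides ord_125(122)).
4 cycles of lengths [100, 20, 4, 1].
sign(π) = (−1)^{n − #cycles} = (−1)^{125−4} = (−1)^121 = -1.
(122|125)_J = -1 (Zolotarev's lemma cross-check).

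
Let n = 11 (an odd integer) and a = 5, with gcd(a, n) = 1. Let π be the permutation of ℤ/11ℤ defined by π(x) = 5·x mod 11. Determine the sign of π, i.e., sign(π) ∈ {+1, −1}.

+1

Start at x=1: 1 → 5 → 3 → 4 → 9 → 1 (one orbit).
π_5 has 3 disjoint cycles with lengths [5, 5, 1] on {0,…,10}.
11 − 3 = 8 transpositions; sign(π) = (−1)^8 = +1.
(5|11)_J = +1 (Zolotarev's lemma cross-check).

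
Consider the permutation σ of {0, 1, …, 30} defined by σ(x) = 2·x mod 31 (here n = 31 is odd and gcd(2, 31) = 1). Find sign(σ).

Orbit of 8 under x↦2x: [8, 16, 1, 2, 4]… (length divides ord_31(2)).
7 cycles of lengths [5, 5, 5, 5, 5, 5, 1].
Σ(ℓ_i−1) = 31−7 = 24; sign = (−1)^24 = +1.
(2|31)_J = +1 (Zolotarev's lemma cross-check).

+1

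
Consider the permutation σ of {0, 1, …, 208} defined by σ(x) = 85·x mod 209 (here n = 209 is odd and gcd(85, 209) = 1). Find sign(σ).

Start at x=150: 150 → 1 → 85 → 119 → 83 → 158 → 54 → … (one orbit).
The orbit structure of x ↦ 85x mod 209: 6 orbits of sizes [90, 90, 10, 9, 9, 1].
209 − 6 = 203 transpositions; sign(π) = (−1)^203 = -1.
(85|209)_J = -1 (Zolotarev's lemma cross-check).

-1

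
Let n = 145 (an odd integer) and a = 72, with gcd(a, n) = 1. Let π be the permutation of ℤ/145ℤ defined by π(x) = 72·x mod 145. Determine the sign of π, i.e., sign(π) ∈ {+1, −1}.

+1

Trace 16: π^k(16) = [16, 137, 4, 143, 1, 72, 109] for k=0..6.
7 cycles of lengths [28, 28, 28, 28, 28, 4, 1].
sign(π) = (−1)^{n − #cycles} = (−1)^{145−7} = (−1)^138 = +1.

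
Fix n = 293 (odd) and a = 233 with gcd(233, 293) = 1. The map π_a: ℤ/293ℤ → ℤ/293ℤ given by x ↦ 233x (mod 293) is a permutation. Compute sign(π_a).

Orbit of 107 under x↦233x: [107, 26, 198, 133, 224, 38, 64]… (length divides ord_293(233)).
Cycle lengths of π_233 on ℤ/293ℤ: [146, 146, 1]; 3 cycles in total.
293 − 3 = 290 transpositions; sign(π) = (−1)^290 = +1.
Check: (233/293) = +1 by Zolotarev.

+1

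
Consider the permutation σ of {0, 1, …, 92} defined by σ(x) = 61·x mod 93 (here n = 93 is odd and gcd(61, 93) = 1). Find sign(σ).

Start at x=1: 1 → 61 → 1 (one orbit).
π_61 has 48 disjoint cycles with lengths [2, 2, 2, 2, 2, 2, 2, 2, 2, 2, 2, 2, 2, 2, 2, 2, 2, 2, 2, 2, 2, 2, 2, 2, 2, 2, 2, 2, 2, 2, 2, 2, 2, 2, 2, 2, 2, 2, 2, 2, 2, 2, 2, 2, 2, 1, 1, 1] on {0,…,92}.
48 cycles on 93: each ℓ→(−1)^(ℓ−1), product (−1)^45 = -1.

-1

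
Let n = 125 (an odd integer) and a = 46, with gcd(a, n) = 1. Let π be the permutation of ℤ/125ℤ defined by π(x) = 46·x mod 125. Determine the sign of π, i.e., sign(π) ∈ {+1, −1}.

+1

Start at x=31: 31 → 51 → 96 → 41 → 11 → 6 → 26 → … (one orbit).
Decompose π into cycles: lengths [25, 25, 25, 25, 5, 5, 5, 5, 1, 1, 1, 1, 1] (13 cycles, including the fixed point 0).
125 − 13 = 112 transpositions; sign(π) = (−1)^112 = +1.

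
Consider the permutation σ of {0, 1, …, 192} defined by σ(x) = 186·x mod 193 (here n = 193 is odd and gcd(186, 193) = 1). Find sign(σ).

Orbit of 7 under x↦186x: [7, 144, 150, 108, 16, 81, 12]… (length divides ord_193(186)).
Cycle type of π: 24×8 + 1; total 9 cycles.
With 9 cycles on 193 points, sign = (−1)^{193−9} = +1.
(186|193)_J = +1 (Zolotarev's lemma cross-check).

+1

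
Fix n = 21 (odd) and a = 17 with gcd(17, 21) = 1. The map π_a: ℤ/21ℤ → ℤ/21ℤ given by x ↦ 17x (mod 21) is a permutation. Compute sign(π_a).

Start at x=4: 4 → 5 → 1 → 17 → 16 → 20 → 4 (one orbit).
The orbit structure of x ↦ 17x mod 21: 5 orbits of sizes [6, 6, 6, 2, 1].
sign(π) = (−1)^{n − #cycles} = (−1)^{21−5} = (−1)^16 = +1.

+1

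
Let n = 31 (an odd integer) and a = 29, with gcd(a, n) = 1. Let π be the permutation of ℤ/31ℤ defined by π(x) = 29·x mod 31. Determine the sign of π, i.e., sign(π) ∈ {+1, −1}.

-1

Orbit of 2 under x↦29x: [2, 27, 8, 15, 1, 29, 4]… (length divides ord_31(29)).
Cycle type of π: 10×3 + 1; total 4 cycles.
n − c = 31 − 4 = 27; sign = (−1)^27 = -1.
Check: (29/31) = -1 by Zolotarev.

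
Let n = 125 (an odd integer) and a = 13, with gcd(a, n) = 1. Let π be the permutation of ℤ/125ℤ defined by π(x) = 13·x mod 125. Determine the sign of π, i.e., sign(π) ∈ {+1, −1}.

-1

Start at x=14: 14 → 57 → 116 → 8 → 104 → 102 → 76 → … (one orbit).
π_13 has 4 disjoint cycles with lengths [100, 20, 4, 1] on {0,…,124}.
With 4 cycles on 125 points, sign = (−1)^{125−4} = -1.
(13|125)_J = -1 (Zolotarev's lemma cross-check).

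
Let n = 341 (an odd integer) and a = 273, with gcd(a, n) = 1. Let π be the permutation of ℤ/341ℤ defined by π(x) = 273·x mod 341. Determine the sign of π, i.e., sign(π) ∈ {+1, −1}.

Start at x=5: 5 → 1 → 273 → 191 → 311 → 335 → 67 → … (one orbit).
Cycle type of π: 15×20 + 5×2 + 3×10 + 1; total 33 cycles.
With 33 cycles on 341 points, sign = (−1)^{341−33} = +1.
The Jacobi symbol (273|341) = +1 (Zolotarev) agrees.

+1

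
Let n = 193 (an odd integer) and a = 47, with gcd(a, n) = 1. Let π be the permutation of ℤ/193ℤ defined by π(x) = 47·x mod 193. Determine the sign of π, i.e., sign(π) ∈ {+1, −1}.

-1

Start at x=25: 25 → 17 → 27 → 111 → 6 → 89 → 130 → … (one orbit).
Decompose π into cycles: lengths [192, 1] (2 cycles, including the fixed point 0).
Σ(ℓ_i−1) = 193−2 = 191; sign = (−1)^191 = -1.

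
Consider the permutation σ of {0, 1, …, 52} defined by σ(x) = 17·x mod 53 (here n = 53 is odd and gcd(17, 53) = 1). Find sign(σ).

+1

Orbit of 42 under x↦17x: [42, 25, 1, 17, 24, 37, 46]… (length divides ord_53(17)).
Cycle lengths of π_17 on ℤ/53ℤ: [26, 26, 1]; 3 cycles in total.
53 − 3 = 50 transpositions; sign(π) = (−1)^50 = +1.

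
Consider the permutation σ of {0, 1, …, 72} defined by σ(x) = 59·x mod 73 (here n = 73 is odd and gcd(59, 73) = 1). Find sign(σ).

-1

Start at x=11: 11 → 65 → 39 → 38 → 52 → 2 → 45 → … (one orbit).
Decompose π into cycles: lengths [72, 1] (2 cycles, including the fixed point 0).
Σ(ℓ_i−1) = 73−2 = 71; sign = (−1)^71 = -1.
Zolotarev: (59|73) = -1, matching the cycle-count sign.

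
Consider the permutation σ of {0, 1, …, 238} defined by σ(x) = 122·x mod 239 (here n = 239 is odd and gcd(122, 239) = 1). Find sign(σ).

+1

Start at x=202: 202 → 27 → 187 → 109 → 153 → 24 → 60 → … (one orbit).
π_122 has 3 disjoint cycles with lengths [119, 119, 1] on {0,…,238}.
With 3 cycles on 239 points, sign = (−1)^{239−3} = +1.
Check: (122/239) = +1 by Zolotarev.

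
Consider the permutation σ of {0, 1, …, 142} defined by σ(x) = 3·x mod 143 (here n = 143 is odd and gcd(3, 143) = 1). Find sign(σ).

+1

Orbit of 92 under x↦3x: [92, 133, 113, 53, 16, 48, 1]… (length divides ord_143(3)).
Cycle type of π: 15×8 + 5×2 + 3×4 + 1; total 15 cycles.
sign(π) = (−1)^{n − #cycles} = (−1)^{143−15} = (−1)^128 = +1.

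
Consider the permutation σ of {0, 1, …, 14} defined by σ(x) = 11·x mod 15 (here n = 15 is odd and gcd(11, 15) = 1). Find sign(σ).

-1

Start at x=1: 1 → 11 → 1 (one orbit).
π_11 has 10 disjoint cycles with lengths [2, 2, 2, 2, 2, 1, 1, 1, 1, 1] on {0,…,14}.
With 10 cycles on 15 points, sign = (−1)^{15−10} = -1.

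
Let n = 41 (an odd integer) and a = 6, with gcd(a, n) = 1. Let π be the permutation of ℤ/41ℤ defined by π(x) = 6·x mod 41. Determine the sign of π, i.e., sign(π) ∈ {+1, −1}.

-1

Orbit of 27 under x↦6x: [27, 39, 29, 10, 19, 32, 28]… (length divides ord_41(6)).
The orbit structure of x ↦ 6x mod 41: 2 orbits of sizes [40, 1].
41 − 2 = 39 transpositions; sign(π) = (−1)^39 = -1.
Via Zolotarev, sign(π_{6}) = (6|41) = -1.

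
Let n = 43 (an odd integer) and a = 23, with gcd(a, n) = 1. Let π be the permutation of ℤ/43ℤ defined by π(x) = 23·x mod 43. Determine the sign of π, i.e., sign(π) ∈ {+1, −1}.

+1

Orbit of 38 under x↦23x: [38, 14, 21, 10, 15, 1, 23]… (length divides ord_43(23)).
Cycle type of π: 21×2 + 1; total 3 cycles.
sign(π) = (−1)^{n − #cycles} = (−1)^{43−3} = (−1)^40 = +1.
(23|43)_J = +1 (Zolotarev's lemma cross-check).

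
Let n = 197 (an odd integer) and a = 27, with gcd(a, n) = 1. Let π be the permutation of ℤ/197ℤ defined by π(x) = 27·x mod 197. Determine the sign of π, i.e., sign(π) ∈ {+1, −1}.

Orbit of 118 under x↦27x: [118, 34, 130, 161, 13, 154, 21]… (length divides ord_197(27)).
2 cycles of lengths [196, 1].
With 2 cycles on 197 points, sign = (−1)^{197−2} = -1.
(27|197)_J = -1 (Zolotarev's lemma cross-check).

-1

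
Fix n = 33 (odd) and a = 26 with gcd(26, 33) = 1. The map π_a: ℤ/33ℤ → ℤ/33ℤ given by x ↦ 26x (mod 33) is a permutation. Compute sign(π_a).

-1

Start at x=23: 23 → 4 → 5 → 31 → 14 → 1 → 26 → … (one orbit).
π_26 has 6 disjoint cycles with lengths [10, 10, 5, 5, 2, 1] on {0,…,32}.
33 − 6 = 27 transpositions; sign(π) = (−1)^27 = -1.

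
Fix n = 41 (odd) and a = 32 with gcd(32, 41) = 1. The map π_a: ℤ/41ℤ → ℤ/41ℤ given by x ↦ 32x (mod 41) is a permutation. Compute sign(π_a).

Orbit of 40 under x↦32x: [40, 9, 1, 32]… (length divides ord_41(32)).
Cycle type of π: 4×10 + 1; total 11 cycles.
n − c = 41 − 11 = 30; sign = (−1)^30 = +1.
Via Zolotarev, sign(π_{32}) = (32|41) = +1.

+1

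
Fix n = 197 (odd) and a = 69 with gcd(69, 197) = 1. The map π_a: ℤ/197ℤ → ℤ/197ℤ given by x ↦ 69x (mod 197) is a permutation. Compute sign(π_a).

-1

Orbit of 1 under x↦69x: [1, 69, 33, 110, 104, 84, 83]… (length divides ord_197(69)).
Decompose π into cycles: lengths [28, 28, 28, 28, 28, 28, 28, 1] (8 cycles, including the fixed point 0).
Σ(ℓ_i−1) = 197−8 = 189; sign = (−1)^189 = -1.
Zolotarev: (69|197) = -1, matching the cycle-count sign.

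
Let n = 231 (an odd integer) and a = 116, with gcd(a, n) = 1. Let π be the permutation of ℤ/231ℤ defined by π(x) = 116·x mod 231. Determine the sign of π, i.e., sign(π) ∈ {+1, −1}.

+1

Trace 197: π^k(197) = [197, 214, 107, 169, 200, 100, 50] for k=0..6.
Decompose π into cycles: lengths [30, 30, 30, 30, 30, 30, 10, 10, 10, 6, 6, 3, 3, 2, 1] (15 cycles, including the fixed point 0).
n − c = 231 − 15 = 216; sign = (−1)^216 = +1.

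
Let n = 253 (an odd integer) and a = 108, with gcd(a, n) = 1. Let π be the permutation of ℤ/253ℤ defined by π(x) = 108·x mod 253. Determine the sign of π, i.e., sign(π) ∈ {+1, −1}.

+1

Start at x=210: 210 → 163 → 147 → 190 → 27 → 133 → 196 → … (one orbit).
The orbit structure of x ↦ 108x mod 253: 9 orbits of sizes [55, 55, 55, 55, 11, 11, 5, 5, 1].
n − c = 253 − 9 = 244; sign = (−1)^244 = +1.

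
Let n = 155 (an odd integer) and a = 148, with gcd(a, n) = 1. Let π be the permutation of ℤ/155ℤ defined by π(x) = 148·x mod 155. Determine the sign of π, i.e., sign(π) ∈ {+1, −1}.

+1

Trace 127: π^k(127) = [127, 41, 23, 149, 42, 16, 43] for k=0..6.
Decompose π into cycles: lengths [60, 60, 30, 4, 1] (5 cycles, including the fixed point 0).
n − c = 155 − 5 = 150; sign = (−1)^150 = +1.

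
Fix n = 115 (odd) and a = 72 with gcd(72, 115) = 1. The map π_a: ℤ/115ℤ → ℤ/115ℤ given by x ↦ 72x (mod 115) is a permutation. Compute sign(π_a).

-1

Orbit of 27 under x↦72x: [27, 104, 13, 16, 2, 29, 18]… (length divides ord_115(72)).
π_72 has 6 disjoint cycles with lengths [44, 44, 11, 11, 4, 1] on {0,…,114}.
sign(π) = (−1)^{n − #cycles} = (−1)^{115−6} = (−1)^109 = -1.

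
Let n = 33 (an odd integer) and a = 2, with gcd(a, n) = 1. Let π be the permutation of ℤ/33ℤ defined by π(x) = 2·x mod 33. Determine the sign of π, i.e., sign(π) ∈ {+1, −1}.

Start at x=8: 8 → 16 → 32 → 31 → 29 → 25 → 17 → … (one orbit).
5 cycles of lengths [10, 10, 10, 2, 1].
33 − 5 = 28 transpositions; sign(π) = (−1)^28 = +1.

+1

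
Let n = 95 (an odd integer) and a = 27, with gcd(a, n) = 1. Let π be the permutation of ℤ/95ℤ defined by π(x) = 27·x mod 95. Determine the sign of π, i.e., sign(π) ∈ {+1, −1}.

Start at x=11: 11 → 12 → 39 → 8 → 26 → 37 → 49 → … (one orbit).
The orbit structure of x ↦ 27x mod 95: 11 orbits of sizes [12, 12, 12, 12, 12, 12, 6, 6, 6, 4, 1].
95 − 11 = 84 transpositions; sign(π) = (−1)^84 = +1.
The Jacobi symbol (27|95) = +1 (Zolotarev) agrees.

+1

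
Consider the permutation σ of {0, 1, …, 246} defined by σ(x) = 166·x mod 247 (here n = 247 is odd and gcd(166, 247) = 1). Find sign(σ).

-1

Start at x=238: 238 → 235 → 231 → 61 → 246 → 81 → 108 → … (one orbit).
Cycle type of π: 18×13 + 6×2 + 1; total 16 cycles.
16 cycles on 247: each ℓ→(−1)^(ℓ−1), product (−1)^231 = -1.
Zolotarev: (166|247) = -1, matching the cycle-count sign.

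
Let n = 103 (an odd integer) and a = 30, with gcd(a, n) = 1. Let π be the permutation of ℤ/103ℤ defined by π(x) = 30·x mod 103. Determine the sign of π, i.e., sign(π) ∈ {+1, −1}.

Trace 100: π^k(100) = [100, 13, 81, 61, 79, 1, 30] for k=0..6.
The orbit structure of x ↦ 30x mod 103: 7 orbits of sizes [17, 17, 17, 17, 17, 17, 1].
7 cycles on 103: each ℓ→(−1)^(ℓ−1), product (−1)^96 = +1.

+1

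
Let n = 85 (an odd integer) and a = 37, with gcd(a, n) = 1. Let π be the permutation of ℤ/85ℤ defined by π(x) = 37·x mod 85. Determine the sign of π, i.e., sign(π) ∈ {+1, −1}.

+1

Start at x=49: 49 → 28 → 16 → 82 → 59 → 58 → 21 → … (one orbit).
Cycle type of π: 16×5 + 4 + 1; total 7 cycles.
Σ(ℓ_i−1) = 85−7 = 78; sign = (−1)^78 = +1.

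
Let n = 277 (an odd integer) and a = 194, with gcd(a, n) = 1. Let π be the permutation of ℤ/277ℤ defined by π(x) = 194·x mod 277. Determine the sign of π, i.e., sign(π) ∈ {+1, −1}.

+1

Orbit of 48 under x↦194x: [48, 171, 211, 215, 160, 16, 57]… (length divides ord_277(194)).
Cycle lengths of π_194 on ℤ/277ℤ: [69, 69, 69, 69, 1]; 5 cycles in total.
n − c = 277 − 5 = 272; sign = (−1)^272 = +1.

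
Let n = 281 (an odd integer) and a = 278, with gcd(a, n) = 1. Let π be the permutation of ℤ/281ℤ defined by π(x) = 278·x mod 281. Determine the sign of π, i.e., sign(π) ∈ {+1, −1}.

-1

Orbit of 247 under x↦278x: [247, 102, 256, 75, 56, 113, 223]… (length divides ord_281(278)).
Cycle type of π: 280 + 1; total 2 cycles.
281 − 2 = 279 transpositions; sign(π) = (−1)^279 = -1.
Check: (278/281) = -1 by Zolotarev.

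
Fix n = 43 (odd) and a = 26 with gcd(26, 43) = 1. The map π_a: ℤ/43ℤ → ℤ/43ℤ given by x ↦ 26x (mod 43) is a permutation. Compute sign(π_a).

Trace 24: π^k(24) = [24, 22, 13, 37, 16, 29, 23] for k=0..6.
The orbit structure of x ↦ 26x mod 43: 2 orbits of sizes [42, 1].
Σ(ℓ_i−1) = 43−2 = 41; sign = (−1)^41 = -1.
The Jacobi symbol (26|43) = -1 (Zolotarev) agrees.

-1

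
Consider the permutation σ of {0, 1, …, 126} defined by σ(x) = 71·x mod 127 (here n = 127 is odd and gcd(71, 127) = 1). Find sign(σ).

+1

Orbit of 13 under x↦71x: [13, 34, 1, 71, 88, 25, 124]… (length divides ord_127(71)).
π_71 has 3 disjoint cycles with lengths [63, 63, 1] on {0,…,126}.
Σ(ℓ_i−1) = 127−3 = 124; sign = (−1)^124 = +1.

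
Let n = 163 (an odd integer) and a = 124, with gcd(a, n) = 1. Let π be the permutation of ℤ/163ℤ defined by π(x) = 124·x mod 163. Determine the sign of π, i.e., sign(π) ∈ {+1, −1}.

Orbit of 8 under x↦124x: [8, 14, 106, 104, 19, 74, 48]… (length divides ord_163(124)).
π_124 has 2 disjoint cycles with lengths [162, 1] on {0,…,162}.
163 − 2 = 161 transpositions; sign(π) = (−1)^161 = -1.
Zolotarev: (124|163) = -1, matching the cycle-count sign.

-1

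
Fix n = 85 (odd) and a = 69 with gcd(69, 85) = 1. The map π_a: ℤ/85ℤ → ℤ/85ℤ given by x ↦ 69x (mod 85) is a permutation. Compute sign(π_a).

Trace 69: π^k(69) = [69, 1] for k=0..1.
Decompose π into cycles: lengths [2, 2, 2, 2, 2, 2, 2, 2, 2, 2, 2, 2, 2, 2, 2, 2, 2, 2, 2, 2, 2, 2, 2, 2, 2, 2, 2, 2, 2, 2, 2, 2, 2, 2, 1, 1, 1, 1, 1, 1, 1, 1, 1, 1, 1, 1, 1, 1, 1, 1, 1] (51 cycles, including the fixed point 0).
With 51 cycles on 85 points, sign = (−1)^{85−51} = +1.
Check: (69/85) = +1 by Zolotarev.

+1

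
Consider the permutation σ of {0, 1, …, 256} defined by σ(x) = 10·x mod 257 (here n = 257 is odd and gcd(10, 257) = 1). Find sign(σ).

Orbit of 20 under x↦10x: [20, 200, 201, 211, 54, 26, 3]… (length divides ord_257(10)).
Decompose π into cycles: lengths [256, 1] (2 cycles, including the fixed point 0).
sign(π) = (−1)^{n − #cycles} = (−1)^{257−2} = (−1)^255 = -1.

-1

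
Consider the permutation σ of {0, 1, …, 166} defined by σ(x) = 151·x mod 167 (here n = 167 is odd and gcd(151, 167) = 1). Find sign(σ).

-1

Trace 68: π^k(68) = [68, 81, 40, 28, 53, 154, 41] for k=0..6.
Cycle type of π: 166 + 1; total 2 cycles.
Σ(ℓ_i−1) = 167−2 = 165; sign = (−1)^165 = -1.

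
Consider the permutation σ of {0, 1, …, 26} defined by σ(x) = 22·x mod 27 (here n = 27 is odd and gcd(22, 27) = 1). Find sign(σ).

Orbit of 19 under x↦22x: [19, 13, 16, 1, 22, 25, 10]… (length divides ord_27(22)).
π_22 has 7 disjoint cycles with lengths [9, 9, 3, 3, 1, 1, 1] on {0,…,26}.
sign(π) = (−1)^{n − #cycles} = (−1)^{27−7} = (−1)^20 = +1.
Via Zolotarev, sign(π_{22}) = (22|27) = +1.

+1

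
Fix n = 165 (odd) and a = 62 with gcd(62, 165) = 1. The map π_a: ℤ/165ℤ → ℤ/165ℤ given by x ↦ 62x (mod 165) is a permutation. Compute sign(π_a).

-1

Start at x=1: 1 → 62 → 49 → 68 → 91 → 32 → 4 → … (one orbit).
Decompose π into cycles: lengths [20, 20, 20, 20, 20, 20, 10, 10, 10, 4, 4, 4, 2, 1] (14 cycles, including the fixed point 0).
n − c = 165 − 14 = 151; sign = (−1)^151 = -1.
The Jacobi symbol (62|165) = -1 (Zolotarev) agrees.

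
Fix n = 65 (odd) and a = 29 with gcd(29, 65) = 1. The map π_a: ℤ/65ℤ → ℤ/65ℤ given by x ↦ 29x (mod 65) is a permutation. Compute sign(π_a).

Trace 29: π^k(29) = [29, 61, 14, 16, 9, 1] for k=0..5.
π_29 has 15 disjoint cycles with lengths [6, 6, 6, 6, 6, 6, 6, 6, 3, 3, 3, 3, 2, 2, 1] on {0,…,64}.
With 15 cycles on 65 points, sign = (−1)^{65−15} = +1.

+1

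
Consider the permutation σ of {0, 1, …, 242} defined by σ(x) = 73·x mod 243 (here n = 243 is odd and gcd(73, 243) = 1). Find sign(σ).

Start at x=136: 136 → 208 → 118 → 109 → 181 → 91 → 82 → … (one orbit).
Decompose π into cycles: lengths [27, 27, 27, 27, 27, 27, 9, 9, 9, 9, 9, 9, 3, 3, 3, 3, 3, 3, 1, 1, 1, 1, 1, 1, 1, 1, 1] (27 cycles, including the fixed point 0).
sign(π) = (−1)^{n − #cycles} = (−1)^{243−27} = (−1)^216 = +1.
The Jacobi symbol (73|243) = +1 (Zolotarev) agrees.

+1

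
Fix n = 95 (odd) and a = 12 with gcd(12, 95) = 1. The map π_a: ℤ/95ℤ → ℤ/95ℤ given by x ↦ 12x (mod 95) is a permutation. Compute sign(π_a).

+1

Orbit of 39 under x↦12x: [39, 88, 11, 37, 64, 8, 1]… (length divides ord_95(12)).
Cycle lengths of π_12 on ℤ/95ℤ: [12, 12, 12, 12, 12, 12, 6, 6, 6, 4, 1]; 11 cycles in total.
n − c = 95 − 11 = 84; sign = (−1)^84 = +1.
The Jacobi symbol (12|95) = +1 (Zolotarev) agrees.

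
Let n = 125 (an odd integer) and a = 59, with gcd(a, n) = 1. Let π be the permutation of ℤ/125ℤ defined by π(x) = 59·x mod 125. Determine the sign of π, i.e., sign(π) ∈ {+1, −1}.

Trace 119: π^k(119) = [119, 21, 114, 101, 84, 81, 29] for k=0..6.
Cycle lengths of π_59 on ℤ/125ℤ: [50, 50, 10, 10, 2, 2, 1]; 7 cycles in total.
125 − 7 = 118 transpositions; sign(π) = (−1)^118 = +1.

+1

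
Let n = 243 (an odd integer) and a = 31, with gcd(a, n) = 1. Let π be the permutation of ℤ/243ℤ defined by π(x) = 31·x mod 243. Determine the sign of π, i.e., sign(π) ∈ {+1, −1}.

+1

Trace 106: π^k(106) = [106, 127, 49, 61, 190, 58, 97] for k=0..6.
π_31 has 11 disjoint cycles with lengths [81, 81, 27, 27, 9, 9, 3, 3, 1, 1, 1] on {0,…,242}.
sign(π) = (−1)^{n − #cycles} = (−1)^{243−11} = (−1)^232 = +1.
Check: (31/243) = +1 by Zolotarev.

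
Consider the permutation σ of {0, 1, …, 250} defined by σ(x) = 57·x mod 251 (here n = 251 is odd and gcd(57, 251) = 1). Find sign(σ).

-1

Orbit of 59 under x↦57x: [59, 100, 178, 106, 18, 22, 250]… (length divides ord_251(57)).
Cycle type of π: 250 + 1; total 2 cycles.
With 2 cycles on 251 points, sign = (−1)^{251−2} = -1.
The Jacobi symbol (57|251) = -1 (Zolotarev) agrees.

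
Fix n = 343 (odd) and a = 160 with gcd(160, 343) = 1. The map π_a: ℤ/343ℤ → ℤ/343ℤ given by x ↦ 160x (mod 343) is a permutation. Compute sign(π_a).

Orbit of 244 under x↦160x: [244, 281, 27, 204, 55, 225, 328]… (length divides ord_343(160)).
Cycle lengths of π_160 on ℤ/343ℤ: [98, 98, 98, 14, 14, 14, 2, 2, 2, 1]; 10 cycles in total.
Σ(ℓ_i−1) = 343−10 = 333; sign = (−1)^333 = -1.

-1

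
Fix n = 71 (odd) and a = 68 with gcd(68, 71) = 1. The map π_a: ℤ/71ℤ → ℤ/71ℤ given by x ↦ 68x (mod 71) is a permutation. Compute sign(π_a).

Start at x=45: 45 → 7 → 50 → 63 → 24 → 70 → 3 → … (one orbit).
Cycle lengths of π_68 on ℤ/71ℤ: [70, 1]; 2 cycles in total.
71 − 2 = 69 transpositions; sign(π) = (−1)^69 = -1.

-1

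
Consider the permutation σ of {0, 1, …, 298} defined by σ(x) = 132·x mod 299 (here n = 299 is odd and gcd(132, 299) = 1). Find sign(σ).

+1

Orbit of 19 under x↦132x: [19, 116, 63, 243, 83, 192, 228]… (length divides ord_299(132)).
Cycle lengths of π_132 on ℤ/299ℤ: [132, 132, 22, 12, 1]; 5 cycles in total.
299 − 5 = 294 transpositions; sign(π) = (−1)^294 = +1.
The Jacobi symbol (132|299) = +1 (Zolotarev) agrees.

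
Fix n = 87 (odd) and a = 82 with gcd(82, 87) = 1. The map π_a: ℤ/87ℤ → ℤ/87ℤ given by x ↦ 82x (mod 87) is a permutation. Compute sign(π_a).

Start at x=25: 25 → 49 → 16 → 7 → 52 → 1 → 82 → 25 (one orbit).
15 cycles of lengths [7, 7, 7, 7, 7, 7, 7, 7, 7, 7, 7, 7, 1, 1, 1].
87 − 15 = 72 transpositions; sign(π) = (−1)^72 = +1.

+1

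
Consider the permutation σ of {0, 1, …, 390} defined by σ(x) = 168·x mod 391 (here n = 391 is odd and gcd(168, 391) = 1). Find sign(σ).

Start at x=263: 263 → 1 → 168 → 72 → 366 → 101 → 155 → … (one orbit).
Decompose π into cycles: lengths [88, 88, 88, 88, 22, 8, 8, 1] (8 cycles, including the fixed point 0).
391 − 8 = 383 transpositions; sign(π) = (−1)^383 = -1.

-1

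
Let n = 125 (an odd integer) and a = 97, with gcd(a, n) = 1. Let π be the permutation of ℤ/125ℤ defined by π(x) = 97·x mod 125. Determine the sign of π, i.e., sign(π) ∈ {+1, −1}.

Orbit of 94 under x↦97x: [94, 118, 71, 12, 39, 33, 76]… (length divides ord_125(97)).
Decompose π into cycles: lengths [100, 20, 4, 1] (4 cycles, including the fixed point 0).
Σ(ℓ_i−1) = 125−4 = 121; sign = (−1)^121 = -1.

-1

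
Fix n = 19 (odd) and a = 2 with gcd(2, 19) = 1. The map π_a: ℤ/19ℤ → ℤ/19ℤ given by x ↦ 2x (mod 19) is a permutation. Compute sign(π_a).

Trace 8: π^k(8) = [8, 16, 13, 7, 14, 9, 18] for k=0..6.
π_2 has 2 disjoint cycles with lengths [18, 1] on {0,…,18}.
n − c = 19 − 2 = 17; sign = (−1)^17 = -1.

-1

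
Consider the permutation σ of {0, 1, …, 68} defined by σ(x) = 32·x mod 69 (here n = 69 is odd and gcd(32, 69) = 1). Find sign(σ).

-1

Trace 2: π^k(2) = [2, 64, 47, 55, 35, 16, 29] for k=0..6.
The orbit structure of x ↦ 32x mod 69: 6 orbits of sizes [22, 22, 11, 11, 2, 1].
69 − 6 = 63 transpositions; sign(π) = (−1)^63 = -1.
Check: (32/69) = -1 by Zolotarev.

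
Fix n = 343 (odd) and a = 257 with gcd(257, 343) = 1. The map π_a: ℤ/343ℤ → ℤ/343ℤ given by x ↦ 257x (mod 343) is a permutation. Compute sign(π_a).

-1

Trace 59: π^k(59) = [59, 71, 68, 326, 90, 149, 220] for k=0..6.
The orbit structure of x ↦ 257x mod 343: 4 orbits of sizes [294, 42, 6, 1].
4 cycles on 343: each ℓ→(−1)^(ℓ−1), product (−1)^339 = -1.
Via Zolotarev, sign(π_{257}) = (257|343) = -1.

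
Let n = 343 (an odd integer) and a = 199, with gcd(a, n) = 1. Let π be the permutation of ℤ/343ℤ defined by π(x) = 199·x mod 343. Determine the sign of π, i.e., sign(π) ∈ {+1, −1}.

Trace 164: π^k(164) = [164, 51, 202, 67, 299, 162, 339] for k=0..6.
Cycle lengths of π_199 on ℤ/343ℤ: [294, 42, 6, 1]; 4 cycles in total.
4 cycles on 343: each ℓ→(−1)^(ℓ−1), product (−1)^339 = -1.

-1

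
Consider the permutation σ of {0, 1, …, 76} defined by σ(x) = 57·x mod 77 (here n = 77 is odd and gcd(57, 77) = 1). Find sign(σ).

Start at x=8: 8 → 71 → 43 → 64 → 29 → 36 → 50 → … (one orbit).
Cycle type of π: 10×7 + 1×7; total 14 cycles.
14 cycles on 77: each ℓ→(−1)^(ℓ−1), product (−1)^63 = -1.

-1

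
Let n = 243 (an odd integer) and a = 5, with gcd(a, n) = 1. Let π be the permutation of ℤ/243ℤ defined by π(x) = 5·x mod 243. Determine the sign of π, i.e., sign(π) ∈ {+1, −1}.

Orbit of 151 under x↦5x: [151, 26, 130, 164, 91, 212, 88]… (length divides ord_243(5)).
Decompose π into cycles: lengths [162, 54, 18, 6, 2, 1] (6 cycles, including the fixed point 0).
With 6 cycles on 243 points, sign = (−1)^{243−6} = -1.
Zolotarev: (5|243) = -1, matching the cycle-count sign.

-1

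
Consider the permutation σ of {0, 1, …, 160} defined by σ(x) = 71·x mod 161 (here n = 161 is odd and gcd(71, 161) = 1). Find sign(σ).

Trace 85: π^k(85) = [85, 78, 64, 36, 141, 29, 127] for k=0..6.
Cycle lengths of π_71 on ℤ/161ℤ: [11, 11, 11, 11, 11, 11, 11, 11, 11, 11, 11, 11, 11, 11, 1, 1, 1, 1, 1, 1, 1]; 21 cycles in total.
Σ(ℓ_i−1) = 161−21 = 140; sign = (−1)^140 = +1.
Zolotarev: (71|161) = +1, matching the cycle-count sign.

+1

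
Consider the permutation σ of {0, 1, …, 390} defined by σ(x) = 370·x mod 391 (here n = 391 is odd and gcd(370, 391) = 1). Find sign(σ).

+1

Orbit of 370 under x↦370x: [370, 50, 123, 154, 285, 271, 174]… (length divides ord_391(370)).
15 cycles of lengths [44, 44, 44, 44, 44, 44, 44, 44, 11, 11, 4, 4, 4, 4, 1].
Σ(ℓ_i−1) = 391−15 = 376; sign = (−1)^376 = +1.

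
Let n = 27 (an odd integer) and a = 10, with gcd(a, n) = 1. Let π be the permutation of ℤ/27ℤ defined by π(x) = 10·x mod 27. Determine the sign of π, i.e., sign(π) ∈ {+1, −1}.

Orbit of 10 under x↦10x: [10, 19, 1]… (length divides ord_27(10)).
15 cycles of lengths [3, 3, 3, 3, 3, 3, 1, 1, 1, 1, 1, 1, 1, 1, 1].
Σ(ℓ_i−1) = 27−15 = 12; sign = (−1)^12 = +1.

+1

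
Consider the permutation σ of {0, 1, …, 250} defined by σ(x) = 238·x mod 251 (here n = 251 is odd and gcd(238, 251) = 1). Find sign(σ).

Start at x=195: 195 → 226 → 74 → 42 → 207 → 70 → 94 → … (one orbit).
The orbit structure of x ↦ 238x mod 251: 2 orbits of sizes [250, 1].
Σ(ℓ_i−1) = 251−2 = 249; sign = (−1)^249 = -1.
(238|251)_J = -1 (Zolotarev's lemma cross-check).

-1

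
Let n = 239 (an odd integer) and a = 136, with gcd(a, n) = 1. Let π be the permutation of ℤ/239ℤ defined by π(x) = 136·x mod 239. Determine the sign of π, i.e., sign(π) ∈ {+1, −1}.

Orbit of 134 under x↦136x: [134, 60, 34, 83, 55, 71, 96]… (length divides ord_239(136)).
Cycle type of π: 119×2 + 1; total 3 cycles.
3 cycles on 239: each ℓ→(−1)^(ℓ−1), product (−1)^236 = +1.

+1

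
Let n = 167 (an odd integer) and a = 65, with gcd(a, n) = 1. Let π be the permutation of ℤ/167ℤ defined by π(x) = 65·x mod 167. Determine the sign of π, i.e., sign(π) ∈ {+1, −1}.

Trace 162: π^k(162) = [162, 9, 84, 116, 25, 122, 81] for k=0..6.
Cycle type of π: 83×2 + 1; total 3 cycles.
3 cycles on 167: each ℓ→(−1)^(ℓ−1), product (−1)^164 = +1.

+1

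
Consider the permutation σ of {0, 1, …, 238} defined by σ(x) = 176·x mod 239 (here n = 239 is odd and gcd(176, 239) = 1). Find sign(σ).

Trace 193: π^k(193) = [193, 30, 22, 48, 83, 29, 85] for k=0..6.
Cycle type of π: 119×2 + 1; total 3 cycles.
sign(π) = (−1)^{n − #cycles} = (−1)^{239−3} = (−1)^236 = +1.

+1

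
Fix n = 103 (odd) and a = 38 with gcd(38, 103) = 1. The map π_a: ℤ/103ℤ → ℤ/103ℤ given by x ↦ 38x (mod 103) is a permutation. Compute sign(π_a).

+1

Orbit of 34 under x↦38x: [34, 56, 68, 9, 33, 18, 66]… (length divides ord_103(38)).
Cycle lengths of π_38 on ℤ/103ℤ: [51, 51, 1]; 3 cycles in total.
Σ(ℓ_i−1) = 103−3 = 100; sign = (−1)^100 = +1.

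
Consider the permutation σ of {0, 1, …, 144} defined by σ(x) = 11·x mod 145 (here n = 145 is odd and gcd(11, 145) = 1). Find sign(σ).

-1

Orbit of 1 under x↦11x: [1, 11, 121, 26, 141, 101, 96]… (length divides ord_145(11)).
Cycle type of π: 28×5 + 1×5; total 10 cycles.
10 cycles on 145: each ℓ→(−1)^(ℓ−1), product (−1)^135 = -1.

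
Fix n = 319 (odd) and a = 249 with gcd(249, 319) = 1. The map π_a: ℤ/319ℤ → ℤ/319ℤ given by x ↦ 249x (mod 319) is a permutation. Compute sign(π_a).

Orbit of 146 under x↦249x: [146, 307, 202, 215, 262, 162, 144]… (length divides ord_319(249)).
Decompose π into cycles: lengths [20, 20, 20, 20, 20, 20, 20, 20, 20, 20, 20, 20, 20, 20, 10, 4, 4, 4, 4, 4, 4, 4, 1] (23 cycles, including the fixed point 0).
23 cycles on 319: each ℓ→(−1)^(ℓ−1), product (−1)^296 = +1.

+1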